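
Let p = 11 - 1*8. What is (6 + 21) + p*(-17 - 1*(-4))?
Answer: -12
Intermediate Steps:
p = 3 (p = 11 - 8 = 3)
(6 + 21) + p*(-17 - 1*(-4)) = (6 + 21) + 3*(-17 - 1*(-4)) = 27 + 3*(-17 + 4) = 27 + 3*(-13) = 27 - 39 = -12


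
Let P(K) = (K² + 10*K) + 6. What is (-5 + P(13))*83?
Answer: 24900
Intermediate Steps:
P(K) = 6 + K² + 10*K
(-5 + P(13))*83 = (-5 + (6 + 13² + 10*13))*83 = (-5 + (6 + 169 + 130))*83 = (-5 + 305)*83 = 300*83 = 24900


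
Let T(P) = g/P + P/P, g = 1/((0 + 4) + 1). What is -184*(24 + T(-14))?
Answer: -160908/35 ≈ -4597.4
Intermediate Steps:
g = ⅕ (g = 1/(4 + 1) = 1/5 = ⅕ ≈ 0.20000)
T(P) = 1 + 1/(5*P) (T(P) = 1/(5*P) + P/P = 1/(5*P) + 1 = 1 + 1/(5*P))
-184*(24 + T(-14)) = -184*(24 + (⅕ - 14)/(-14)) = -184*(24 - 1/14*(-69/5)) = -184*(24 + 69/70) = -184*1749/70 = -160908/35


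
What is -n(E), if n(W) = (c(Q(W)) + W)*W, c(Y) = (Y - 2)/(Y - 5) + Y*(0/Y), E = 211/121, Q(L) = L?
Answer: -18332735/5768554 ≈ -3.1780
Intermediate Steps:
E = 211/121 (E = 211*(1/121) = 211/121 ≈ 1.7438)
c(Y) = (-2 + Y)/(-5 + Y) (c(Y) = (-2 + Y)/(-5 + Y) + Y*0 = (-2 + Y)/(-5 + Y) + 0 = (-2 + Y)/(-5 + Y))
n(W) = W*(W + (-2 + W)/(-5 + W)) (n(W) = ((-2 + W)/(-5 + W) + W)*W = (W + (-2 + W)/(-5 + W))*W = W*(W + (-2 + W)/(-5 + W)))
-n(E) = -211*(-2 + 211/121 + 211*(-5 + 211/121)/121)/(121*(-5 + 211/121)) = -211*(-2 + 211/121 + (211/121)*(-394/121))/(121*(-394/121)) = -211*(-121)*(-2 + 211/121 - 83134/14641)/(121*394) = -211*(-121)*(-86885)/(121*394*14641) = -1*18332735/5768554 = -18332735/5768554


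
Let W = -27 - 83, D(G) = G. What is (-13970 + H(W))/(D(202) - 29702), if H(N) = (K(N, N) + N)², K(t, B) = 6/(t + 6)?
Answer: 5022151/79768000 ≈ 0.062959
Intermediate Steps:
K(t, B) = 6/(6 + t)
W = -110
H(N) = (N + 6/(6 + N))² (H(N) = (6/(6 + N) + N)² = (N + 6/(6 + N))²)
(-13970 + H(W))/(D(202) - 29702) = (-13970 + (-110 + 6/(6 - 110))²)/(202 - 29702) = (-13970 + (-110 + 6/(-104))²)/(-29500) = (-13970 + (-110 + 6*(-1/104))²)*(-1/29500) = (-13970 + (-110 - 3/52)²)*(-1/29500) = (-13970 + (-5723/52)²)*(-1/29500) = (-13970 + 32752729/2704)*(-1/29500) = -5022151/2704*(-1/29500) = 5022151/79768000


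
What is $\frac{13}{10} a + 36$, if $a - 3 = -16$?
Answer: $\frac{191}{10} \approx 19.1$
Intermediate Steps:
$a = -13$ ($a = 3 - 16 = -13$)
$\frac{13}{10} a + 36 = \frac{13}{10} \left(-13\right) + 36 = - \frac{169}{10} + 36 = \frac{191}{10}$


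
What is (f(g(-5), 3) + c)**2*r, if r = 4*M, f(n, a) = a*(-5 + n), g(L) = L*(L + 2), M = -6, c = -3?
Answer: -17496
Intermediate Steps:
g(L) = L*(2 + L)
r = -24 (r = 4*(-6) = -24)
(f(g(-5), 3) + c)**2*r = (3*(-5 - 5*(2 - 5)) - 3)**2*(-24) = (3*(-5 - 5*(-3)) - 3)**2*(-24) = (3*(-5 + 15) - 3)**2*(-24) = (3*10 - 3)**2*(-24) = (30 - 3)**2*(-24) = 27**2*(-24) = 729*(-24) = -17496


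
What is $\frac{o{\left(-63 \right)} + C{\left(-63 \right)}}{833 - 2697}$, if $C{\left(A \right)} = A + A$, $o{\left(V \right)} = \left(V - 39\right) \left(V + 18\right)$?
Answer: $- \frac{558}{233} \approx -2.3949$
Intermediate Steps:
$o{\left(V \right)} = \left(-39 + V\right) \left(18 + V\right)$
$C{\left(A \right)} = 2 A$
$\frac{o{\left(-63 \right)} + C{\left(-63 \right)}}{833 - 2697} = \frac{\left(-702 + \left(-63\right)^{2} - -1323\right) + 2 \left(-63\right)}{833 - 2697} = \frac{\left(-702 + 3969 + 1323\right) - 126}{-1864} = \left(4590 - 126\right) \left(- \frac{1}{1864}\right) = 4464 \left(- \frac{1}{1864}\right) = - \frac{558}{233}$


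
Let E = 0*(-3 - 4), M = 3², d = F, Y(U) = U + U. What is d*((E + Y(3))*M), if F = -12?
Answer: -648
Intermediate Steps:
Y(U) = 2*U
d = -12
M = 9
E = 0 (E = 0*(-7) = 0)
d*((E + Y(3))*M) = -12*(0 + 2*3)*9 = -12*(0 + 6)*9 = -72*9 = -12*54 = -648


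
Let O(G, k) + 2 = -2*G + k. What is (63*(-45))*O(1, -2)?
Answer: 17010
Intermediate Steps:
O(G, k) = -2 + k - 2*G (O(G, k) = -2 + (-2*G + k) = -2 + (k - 2*G) = -2 + k - 2*G)
(63*(-45))*O(1, -2) = (63*(-45))*(-2 - 2 - 2*1) = -2835*(-2 - 2 - 2) = -2835*(-6) = 17010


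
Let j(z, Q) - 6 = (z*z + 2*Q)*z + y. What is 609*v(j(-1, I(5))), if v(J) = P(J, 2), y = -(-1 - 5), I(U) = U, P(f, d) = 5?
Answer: 3045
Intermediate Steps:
y = 6 (y = -1*(-6) = 6)
j(z, Q) = 12 + z*(z² + 2*Q) (j(z, Q) = 6 + ((z*z + 2*Q)*z + 6) = 6 + ((z² + 2*Q)*z + 6) = 6 + (z*(z² + 2*Q) + 6) = 6 + (6 + z*(z² + 2*Q)) = 12 + z*(z² + 2*Q))
v(J) = 5
609*v(j(-1, I(5))) = 609*5 = 3045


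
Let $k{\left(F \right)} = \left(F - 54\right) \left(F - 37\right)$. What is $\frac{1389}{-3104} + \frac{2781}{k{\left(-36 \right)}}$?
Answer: $- \frac{27417}{1132960} \approx -0.024199$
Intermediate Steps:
$k{\left(F \right)} = \left(-54 + F\right) \left(-37 + F\right)$
$\frac{1389}{-3104} + \frac{2781}{k{\left(-36 \right)}} = \frac{1389}{-3104} + \frac{2781}{1998 + \left(-36\right)^{2} - -3276} = 1389 \left(- \frac{1}{3104}\right) + \frac{2781}{1998 + 1296 + 3276} = - \frac{1389}{3104} + \frac{2781}{6570} = - \frac{1389}{3104} + 2781 \cdot \frac{1}{6570} = - \frac{1389}{3104} + \frac{309}{730} = - \frac{27417}{1132960}$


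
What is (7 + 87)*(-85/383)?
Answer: -7990/383 ≈ -20.862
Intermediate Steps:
(7 + 87)*(-85/383) = 94*(-85*1/383) = 94*(-85/383) = -7990/383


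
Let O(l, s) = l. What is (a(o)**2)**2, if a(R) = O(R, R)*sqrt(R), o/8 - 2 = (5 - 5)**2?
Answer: 16777216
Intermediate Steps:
o = 16 (o = 16 + 8*(5 - 5)**2 = 16 + 8*0**2 = 16 + 8*0 = 16 + 0 = 16)
a(R) = R**(3/2) (a(R) = R*sqrt(R) = R**(3/2))
(a(o)**2)**2 = ((16**(3/2))**2)**2 = (64**2)**2 = 4096**2 = 16777216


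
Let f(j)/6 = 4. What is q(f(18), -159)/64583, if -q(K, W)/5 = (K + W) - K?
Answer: 795/64583 ≈ 0.012310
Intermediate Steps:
f(j) = 24 (f(j) = 6*4 = 24)
q(K, W) = -5*W (q(K, W) = -5*((K + W) - K) = -5*W)
q(f(18), -159)/64583 = -5*(-159)/64583 = 795*(1/64583) = 795/64583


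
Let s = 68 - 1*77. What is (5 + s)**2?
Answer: 16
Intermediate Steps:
s = -9 (s = 68 - 77 = -9)
(5 + s)**2 = (5 - 9)**2 = (-4)**2 = 16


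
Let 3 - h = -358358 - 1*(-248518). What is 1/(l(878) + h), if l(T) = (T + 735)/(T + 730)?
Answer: 1608/176629157 ≈ 9.1038e-6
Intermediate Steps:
h = 109843 (h = 3 - (-358358 - 1*(-248518)) = 3 - (-358358 + 248518) = 3 - 1*(-109840) = 3 + 109840 = 109843)
l(T) = (735 + T)/(730 + T)
1/(l(878) + h) = 1/((735 + 878)/(730 + 878) + 109843) = 1/(1613/1608 + 109843) = 1/(176629157/1608) = 1608/176629157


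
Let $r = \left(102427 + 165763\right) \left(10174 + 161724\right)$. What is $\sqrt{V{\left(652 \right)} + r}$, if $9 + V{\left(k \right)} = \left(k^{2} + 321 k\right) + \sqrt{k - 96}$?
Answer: $\sqrt{46101959007 + 2 \sqrt{139}} \approx 2.1471 \cdot 10^{5}$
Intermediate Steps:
$r = 46101324620$ ($r = 268190 \cdot 171898 = 46101324620$)
$V{\left(k \right)} = -9 + k^{2} + \sqrt{-96 + k} + 321 k$ ($V{\left(k \right)} = -9 + \left(\left(k^{2} + 321 k\right) + \sqrt{k - 96}\right) = -9 + \left(\left(k^{2} + 321 k\right) + \sqrt{-96 + k}\right) = -9 + \left(k^{2} + \sqrt{-96 + k} + 321 k\right) = -9 + k^{2} + \sqrt{-96 + k} + 321 k$)
$\sqrt{V{\left(652 \right)} + r} = \sqrt{\left(-9 + 652^{2} + \sqrt{-96 + 652} + 321 \cdot 652\right) + 46101324620} = \sqrt{\left(-9 + 425104 + \sqrt{556} + 209292\right) + 46101324620} = \sqrt{\left(-9 + 425104 + 2 \sqrt{139} + 209292\right) + 46101324620} = \sqrt{\left(634387 + 2 \sqrt{139}\right) + 46101324620} = \sqrt{46101959007 + 2 \sqrt{139}}$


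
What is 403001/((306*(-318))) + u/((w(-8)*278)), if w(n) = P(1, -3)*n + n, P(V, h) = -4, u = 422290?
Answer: 1600140527/27051624 ≈ 59.151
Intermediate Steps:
w(n) = -3*n (w(n) = -4*n + n = -3*n)
403001/((306*(-318))) + u/((w(-8)*278)) = 403001/((306*(-318))) + 422290/((-3*(-8)*278)) = 403001/(-97308) + 422290/((24*278)) = 403001*(-1/97308) + 422290/6672 = -403001/97308 + 422290*(1/6672) = -403001/97308 + 211145/3336 = 1600140527/27051624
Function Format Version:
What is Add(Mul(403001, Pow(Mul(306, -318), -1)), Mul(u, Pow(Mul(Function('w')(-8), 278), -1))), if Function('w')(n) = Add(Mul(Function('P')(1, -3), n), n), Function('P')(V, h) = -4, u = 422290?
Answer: Rational(1600140527, 27051624) ≈ 59.151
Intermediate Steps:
Function('w')(n) = Mul(-3, n) (Function('w')(n) = Add(Mul(-4, n), n) = Mul(-3, n))
Add(Mul(403001, Pow(Mul(306, -318), -1)), Mul(u, Pow(Mul(Function('w')(-8), 278), -1))) = Add(Mul(403001, Pow(Mul(306, -318), -1)), Mul(422290, Pow(Mul(Mul(-3, -8), 278), -1))) = Add(Mul(403001, Pow(-97308, -1)), Mul(422290, Pow(Mul(24, 278), -1))) = Add(Mul(403001, Rational(-1, 97308)), Mul(422290, Pow(6672, -1))) = Add(Rational(-403001, 97308), Mul(422290, Rational(1, 6672))) = Add(Rational(-403001, 97308), Rational(211145, 3336)) = Rational(1600140527, 27051624)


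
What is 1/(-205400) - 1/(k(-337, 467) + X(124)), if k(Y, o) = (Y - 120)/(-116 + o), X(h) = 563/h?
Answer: -1787994109/5790020600 ≈ -0.30881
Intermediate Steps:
k(Y, o) = (-120 + Y)/(-116 + o)
1/(-205400) - 1/(k(-337, 467) + X(124)) = 1/(-205400) - 1/((-120 - 337)/(-116 + 467) + 563/124) = -1/205400 - 1/(-457/351 + 563*(1/124)) = -1/205400 - 1/((1/351)*(-457) + 563/124) = -1/205400 - 1/(-457/351 + 563/124) = -1/205400 - 1/140945/43524 = -1/205400 - 1*43524/140945 = -1/205400 - 43524/140945 = -1787994109/5790020600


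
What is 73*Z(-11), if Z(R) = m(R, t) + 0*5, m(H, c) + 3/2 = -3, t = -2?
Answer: -657/2 ≈ -328.50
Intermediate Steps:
m(H, c) = -9/2 (m(H, c) = -3/2 - 3 = -9/2)
Z(R) = -9/2 (Z(R) = -9/2 + 0*5 = -9/2 + 0 = -9/2)
73*Z(-11) = 73*(-9/2) = -657/2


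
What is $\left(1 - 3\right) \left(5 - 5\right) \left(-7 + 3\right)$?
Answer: $0$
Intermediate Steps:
$\left(1 - 3\right) \left(5 - 5\right) \left(-7 + 3\right) = \left(-2\right) 0 \left(-4\right) = 0 \left(-4\right) = 0$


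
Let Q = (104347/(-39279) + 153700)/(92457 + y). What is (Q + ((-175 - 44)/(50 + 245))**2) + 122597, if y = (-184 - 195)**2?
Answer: 98942040817359602837/807043163087550 ≈ 1.2260e+5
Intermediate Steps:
y = 143641 (y = (-379)**2 = 143641)
Q = 6037077953/9273693342 (Q = (104347/(-39279) + 153700)/(92457 + 143641) = (104347*(-1/39279) + 153700)/236098 = (-104347/39279 + 153700)*(1/236098) = (6037077953/39279)*(1/236098) = 6037077953/9273693342 ≈ 0.65099)
(Q + ((-175 - 44)/(50 + 245))**2) + 122597 = (6037077953/9273693342 + ((-175 - 44)/(50 + 245))**2) + 122597 = (6037077953/9273693342 + (-219/295)**2) + 122597 = (6037077953/9273693342 + 47961/87025) + 122597 = 970152315235487/807043163087550 + 122597 = 98942040817359602837/807043163087550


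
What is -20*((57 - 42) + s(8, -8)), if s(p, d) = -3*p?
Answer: 180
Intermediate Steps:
-20*((57 - 42) + s(8, -8)) = -20*((57 - 42) - 3*8) = -20*(15 - 24) = -20*(-9) = 180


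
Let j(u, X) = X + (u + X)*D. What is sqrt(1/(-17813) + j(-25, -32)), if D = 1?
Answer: I*sqrt(28239982054)/17813 ≈ 9.434*I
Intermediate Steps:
j(u, X) = u + 2*X (j(u, X) = X + (u + X)*1 = X + (X + u)*1 = X + (X + u) = u + 2*X)
sqrt(1/(-17813) + j(-25, -32)) = sqrt(1/(-17813) + (-25 + 2*(-32))) = sqrt(-1/17813 + (-25 - 64)) = sqrt(-1/17813 - 89) = sqrt(-1585358/17813) = I*sqrt(28239982054)/17813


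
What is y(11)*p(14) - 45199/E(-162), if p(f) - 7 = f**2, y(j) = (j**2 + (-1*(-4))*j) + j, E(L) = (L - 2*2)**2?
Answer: 984475569/27556 ≈ 35726.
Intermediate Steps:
E(L) = (-4 + L)**2 (E(L) = (L - 4)**2 = (-4 + L)**2)
y(j) = j**2 + 5*j (y(j) = (j**2 + 4*j) + j = j**2 + 5*j)
p(f) = 7 + f**2
y(11)*p(14) - 45199/E(-162) = (11*(5 + 11))*(7 + 14**2) - 45199/(-4 - 162)**2 = (11*16)*(7 + 196) - 45199/((-166)**2) = 176*203 - 45199/27556 = 35728 - 45199*1/27556 = 35728 - 45199/27556 = 984475569/27556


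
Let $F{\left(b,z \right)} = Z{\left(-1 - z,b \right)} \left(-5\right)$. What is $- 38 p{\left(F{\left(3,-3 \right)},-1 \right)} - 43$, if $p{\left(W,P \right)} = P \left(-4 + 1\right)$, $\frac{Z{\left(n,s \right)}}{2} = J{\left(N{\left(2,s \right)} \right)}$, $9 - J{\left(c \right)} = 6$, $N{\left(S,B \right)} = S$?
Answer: $-157$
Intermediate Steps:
$J{\left(c \right)} = 3$ ($J{\left(c \right)} = 9 - 6 = 3$)
$Z{\left(n,s \right)} = 6$ ($Z{\left(n,s \right)} = 2 \cdot 3 = 6$)
$F{\left(b,z \right)} = -30$ ($F{\left(b,z \right)} = 6 \left(-5\right) = -30$)
$p{\left(W,P \right)} = - 3 P$ ($p{\left(W,P \right)} = P \left(-3\right) = - 3 P$)
$- 38 p{\left(F{\left(3,-3 \right)},-1 \right)} - 43 = - 38 \left(\left(-3\right) \left(-1\right)\right) - 43 = \left(-38\right) 3 - 43 = -114 - 43 = -157$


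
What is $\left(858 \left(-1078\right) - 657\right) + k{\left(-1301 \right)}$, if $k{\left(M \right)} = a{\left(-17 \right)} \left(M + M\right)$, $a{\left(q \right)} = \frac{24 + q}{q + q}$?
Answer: $- \frac{15725770}{17} \approx -9.2505 \cdot 10^{5}$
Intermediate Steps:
$a{\left(q \right)} = \frac{24 + q}{2 q}$
$k{\left(M \right)} = - \frac{7 M}{17}$ ($k{\left(M \right)} = \frac{24 - 17}{2 \left(-17\right)} \left(M + M\right) = \frac{1}{2} \left(- \frac{1}{17}\right) 7 \cdot 2 M = - \frac{7 \cdot 2 M}{34} = - \frac{7 M}{17}$)
$\left(858 \left(-1078\right) - 657\right) + k{\left(-1301 \right)} = \left(858 \left(-1078\right) - 657\right) - - \frac{9107}{17} = \left(-924924 - 657\right) + \frac{9107}{17} = -925581 + \frac{9107}{17} = - \frac{15725770}{17}$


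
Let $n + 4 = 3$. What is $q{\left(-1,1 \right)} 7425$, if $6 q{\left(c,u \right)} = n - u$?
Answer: $-2475$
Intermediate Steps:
$n = -1$ ($n = -4 + 3 = -1$)
$q{\left(c,u \right)} = - \frac{1}{6} - \frac{u}{6}$ ($q{\left(c,u \right)} = \frac{-1 - u}{6} = - \frac{1}{6} - \frac{u}{6}$)
$q{\left(-1,1 \right)} 7425 = \left(- \frac{1}{6} - \frac{1}{6}\right) 7425 = \left(- \frac{1}{3}\right) 7425 = -2475$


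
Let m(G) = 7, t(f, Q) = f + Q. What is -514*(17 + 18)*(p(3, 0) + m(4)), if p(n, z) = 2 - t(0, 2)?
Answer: -125930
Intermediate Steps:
t(f, Q) = Q + f
p(n, z) = 0 (p(n, z) = 2 - (2 + 0) = 2 - 1*2 = 2 - 2 = 0)
-514*(17 + 18)*(p(3, 0) + m(4)) = -514*(17 + 18)*(0 + 7) = -17990*7 = -514*245 = -125930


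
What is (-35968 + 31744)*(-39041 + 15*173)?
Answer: 153947904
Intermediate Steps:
(-35968 + 31744)*(-39041 + 15*173) = -4224*(-39041 + 2595) = -4224*(-36446) = 153947904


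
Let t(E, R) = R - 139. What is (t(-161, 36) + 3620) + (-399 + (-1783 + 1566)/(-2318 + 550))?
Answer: 5512841/1768 ≈ 3118.1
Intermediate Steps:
t(E, R) = -139 + R
(t(-161, 36) + 3620) + (-399 + (-1783 + 1566)/(-2318 + 550)) = ((-139 + 36) + 3620) + (-399 + (-1783 + 1566)/(-2318 + 550)) = (-103 + 3620) + (-399 - 217/(-1768)) = 3517 + (-399 - 217*(-1/1768)) = 3517 + (-399 + 217/1768) = 3517 - 705215/1768 = 5512841/1768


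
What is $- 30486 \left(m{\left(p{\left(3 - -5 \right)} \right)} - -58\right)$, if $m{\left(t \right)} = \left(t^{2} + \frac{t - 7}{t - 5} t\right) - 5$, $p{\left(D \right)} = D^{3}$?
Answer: $- \frac{1353501565118}{169} \approx -8.0089 \cdot 10^{9}$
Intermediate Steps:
$m{\left(t \right)} = -5 + t^{2} + \frac{t \left(-7 + t\right)}{-5 + t}$ ($m{\left(t \right)} = \left(t^{2} + \frac{-7 + t}{-5 + t} t\right) - 5 = \left(t^{2} + \frac{t \left(-7 + t\right)}{-5 + t}\right) - 5 = -5 + t^{2} + \frac{t \left(-7 + t\right)}{-5 + t}$)
$- 30486 \left(m{\left(p{\left(3 - -5 \right)} \right)} - -58\right) = - 30486 \left(\frac{25 + \left(\left(3 - -5\right)^{3}\right)^{3} - 12 \left(3 - -5\right)^{3} - 4 \left(\left(3 - -5\right)^{3}\right)^{2}}{-5 + \left(3 - -5\right)^{3}} - -58\right) = - 30486 \left(\frac{25 + \left(\left(3 + 5\right)^{3}\right)^{3} - 12 \left(3 + 5\right)^{3} - 4 \left(\left(3 + 5\right)^{3}\right)^{2}}{-5 + \left(3 + 5\right)^{3}} + 58\right) = - 30486 \left(\frac{25 + \left(8^{3}\right)^{3} - 12 \cdot 8^{3} - 4 \left(8^{3}\right)^{2}}{-5 + 8^{3}} + 58\right) = - 30486 \left(\frac{25 + 512^{3} - 6144 - 4 \cdot 512^{2}}{-5 + 512} + 58\right) = - 30486 \left(\frac{25 + 134217728 - 6144 - 1048576}{507} + 58\right) = - 30486 \left(\frac{1}{507} \cdot 133163033 + 58\right) = - 30486 \left(\frac{133163033}{507} + 58\right) = \left(-30486\right) \frac{133192439}{507} = - \frac{1353501565118}{169}$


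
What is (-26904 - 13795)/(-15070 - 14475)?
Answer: 40699/29545 ≈ 1.3775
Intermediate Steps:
(-26904 - 13795)/(-15070 - 14475) = -40699/(-29545) = -40699*(-1/29545) = 40699/29545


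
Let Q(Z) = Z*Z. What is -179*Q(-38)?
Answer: -258476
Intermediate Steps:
Q(Z) = Z²
-179*Q(-38) = -179*(-38)² = -179*1444 = -258476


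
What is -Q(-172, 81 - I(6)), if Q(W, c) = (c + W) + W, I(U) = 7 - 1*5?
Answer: 265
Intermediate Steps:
I(U) = 2 (I(U) = 7 - 5 = 2)
Q(W, c) = c + 2*W (Q(W, c) = (W + c) + W = c + 2*W)
-Q(-172, 81 - I(6)) = -((81 - 1*2) + 2*(-172)) = -((81 - 2) - 344) = -(79 - 344) = -1*(-265) = 265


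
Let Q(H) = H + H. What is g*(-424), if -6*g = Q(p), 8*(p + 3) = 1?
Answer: -1219/3 ≈ -406.33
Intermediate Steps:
p = -23/8 (p = -3 + (1/8)*1 = -3 + 1/8 = -23/8 ≈ -2.8750)
Q(H) = 2*H
g = 23/24 (g = -(-23)/(3*8) = -1/6*(-23/4) = 23/24 ≈ 0.95833)
g*(-424) = (23/24)*(-424) = -1219/3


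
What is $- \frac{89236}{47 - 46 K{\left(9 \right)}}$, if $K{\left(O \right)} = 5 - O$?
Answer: $- \frac{12748}{33} \approx -386.3$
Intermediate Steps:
$- \frac{89236}{47 - 46 K{\left(9 \right)}} = - \frac{89236}{47 - 46 \left(5 - 9\right)} = - \frac{89236}{47 - -184} = - \frac{89236}{47 + 184} = - \frac{89236}{231} = \left(-89236\right) \frac{1}{231} = - \frac{12748}{33}$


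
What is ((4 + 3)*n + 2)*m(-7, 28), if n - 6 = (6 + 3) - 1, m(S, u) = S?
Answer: -700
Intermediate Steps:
n = 14 (n = 6 + ((6 + 3) - 1) = 6 + (9 - 1) = 6 + 8 = 14)
((4 + 3)*n + 2)*m(-7, 28) = ((4 + 3)*14 + 2)*(-7) = (7*14 + 2)*(-7) = (98 + 2)*(-7) = 100*(-7) = -700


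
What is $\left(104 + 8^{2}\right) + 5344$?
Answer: $5512$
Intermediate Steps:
$\left(104 + 8^{2}\right) + 5344 = \left(104 + 64\right) + 5344 = 168 + 5344 = 5512$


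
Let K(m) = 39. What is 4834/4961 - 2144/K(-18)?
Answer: -10447858/193479 ≈ -54.000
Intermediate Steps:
4834/4961 - 2144/K(-18) = 4834/4961 - 2144/39 = -10447858/193479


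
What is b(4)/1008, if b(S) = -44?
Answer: -11/252 ≈ -0.043651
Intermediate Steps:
b(4)/1008 = -44/1008 = (1/1008)*(-44) = -11/252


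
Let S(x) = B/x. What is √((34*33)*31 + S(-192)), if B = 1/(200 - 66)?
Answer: √359738260590/3216 ≈ 186.50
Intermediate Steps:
B = 1/134 ≈ 0.0074627
S(x) = 1/(134*x)
√((34*33)*31 + S(-192)) = √((34*33)*31 + (1/134)/(-192)) = √(1122*31 + (1/134)*(-1/192)) = √(34782 - 1/25728) = √(894871295/25728) = √359738260590/3216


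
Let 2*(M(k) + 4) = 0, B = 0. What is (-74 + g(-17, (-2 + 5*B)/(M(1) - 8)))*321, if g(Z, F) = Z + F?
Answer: -58315/2 ≈ -29158.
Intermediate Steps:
M(k) = -4 (M(k) = -4 + (1/2)*0 = -4 + 0 = -4)
g(Z, F) = F + Z
(-74 + g(-17, (-2 + 5*B)/(M(1) - 8)))*321 = (-74 + ((-2 + 5*0)/(-4 - 8) - 17))*321 = (-74 + ((-2 + 0)/(-12) - 17))*321 = (-74 + (-2*(-1/12) - 17))*321 = (-74 + (1/6 - 17))*321 = (-74 - 101/6)*321 = -545/6*321 = -58315/2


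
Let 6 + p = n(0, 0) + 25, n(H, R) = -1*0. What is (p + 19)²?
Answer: 1444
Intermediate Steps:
n(H, R) = 0
p = 19 (p = -6 + (0 + 25) = -6 + 25 = 19)
(p + 19)² = (19 + 19)² = 38² = 1444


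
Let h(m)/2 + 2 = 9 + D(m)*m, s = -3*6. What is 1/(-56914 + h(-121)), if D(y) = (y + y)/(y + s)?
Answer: -139/7967664 ≈ -1.7446e-5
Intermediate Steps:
s = -18
D(y) = 2*y/(-18 + y) (D(y) = (y + y)/(y - 18) = (2*y)/(-18 + y) = 2*y/(-18 + y))
h(m) = 14 + 4*m²/(-18 + m) (h(m) = -4 + 2*(9 + (2*m/(-18 + m))*m) = -4 + 2*(9 + 2*m²/(-18 + m)) = -4 + (18 + 4*m²/(-18 + m)) = 14 + 4*m²/(-18 + m))
1/(-56914 + h(-121)) = 1/(-56914 + 2*(-126 + 2*(-121)² + 7*(-121))/(-18 - 121)) = 1/(-56914 + 2*(-126 + 2*14641 - 847)/(-139)) = 1/(-56914 + 2*(-1/139)*(-126 + 29282 - 847)) = 1/(-56914 + 2*(-1/139)*28309) = 1/(-56914 - 56618/139) = 1/(-7967664/139) = -139/7967664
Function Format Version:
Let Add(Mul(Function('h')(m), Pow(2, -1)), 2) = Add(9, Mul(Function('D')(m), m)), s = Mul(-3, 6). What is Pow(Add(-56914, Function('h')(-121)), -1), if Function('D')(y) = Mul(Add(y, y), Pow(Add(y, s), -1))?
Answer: Rational(-139, 7967664) ≈ -1.7446e-5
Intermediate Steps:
s = -18
Function('D')(y) = Mul(2, y, Pow(Add(-18, y), -1)) (Function('D')(y) = Mul(Add(y, y), Pow(Add(y, -18), -1)) = Mul(Mul(2, y), Pow(Add(-18, y), -1)) = Mul(2, y, Pow(Add(-18, y), -1)))
Function('h')(m) = Add(14, Mul(4, Pow(m, 2), Pow(Add(-18, m), -1))) (Function('h')(m) = Add(-4, Mul(2, Add(9, Mul(Mul(2, m, Pow(Add(-18, m), -1)), m)))) = Add(-4, Mul(2, Add(9, Mul(2, Pow(m, 2), Pow(Add(-18, m), -1))))) = Add(-4, Add(18, Mul(4, Pow(m, 2), Pow(Add(-18, m), -1)))) = Add(14, Mul(4, Pow(m, 2), Pow(Add(-18, m), -1))))
Pow(Add(-56914, Function('h')(-121)), -1) = Pow(Add(-56914, Mul(2, Pow(Add(-18, -121), -1), Add(-126, Mul(2, Pow(-121, 2)), Mul(7, -121)))), -1) = Pow(Add(-56914, Mul(2, Pow(-139, -1), Add(-126, Mul(2, 14641), -847))), -1) = Pow(Add(-56914, Mul(2, Rational(-1, 139), Add(-126, 29282, -847))), -1) = Pow(Add(-56914, Mul(2, Rational(-1, 139), 28309)), -1) = Pow(Add(-56914, Rational(-56618, 139)), -1) = Pow(Rational(-7967664, 139), -1) = Rational(-139, 7967664)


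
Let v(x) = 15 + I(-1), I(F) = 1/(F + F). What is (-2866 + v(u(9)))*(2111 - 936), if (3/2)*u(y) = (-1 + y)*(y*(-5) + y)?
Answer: -6701025/2 ≈ -3.3505e+6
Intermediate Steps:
I(F) = 1/(2*F)
u(y) = -8*y*(-1 + y)/3 (u(y) = 2*((-1 + y)*(y*(-5) + y))/3 = 2*((-1 + y)*(-5*y + y))/3 = 2*((-1 + y)*(-4*y))/3 = 2*(-4*y*(-1 + y))/3 = -8*y*(-1 + y)/3)
v(x) = 29/2 (v(x) = 15 + (½)/(-1) = 15 + (½)*(-1) = 15 - ½ = 29/2)
(-2866 + v(u(9)))*(2111 - 936) = (-2866 + 29/2)*(2111 - 936) = -5703/2*1175 = -6701025/2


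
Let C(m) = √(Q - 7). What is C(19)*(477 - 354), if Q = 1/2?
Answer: 123*I*√26/2 ≈ 313.59*I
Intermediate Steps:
Q = ½ ≈ 0.50000
C(m) = I*√26/2 (C(m) = √(½ - 7) = √(-13/2) = I*√26/2)
C(19)*(477 - 354) = (I*√26/2)*(477 - 354) = (I*√26/2)*123 = 123*I*√26/2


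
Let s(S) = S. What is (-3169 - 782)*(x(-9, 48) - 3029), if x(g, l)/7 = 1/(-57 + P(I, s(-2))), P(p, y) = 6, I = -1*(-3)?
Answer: 203458062/17 ≈ 1.1968e+7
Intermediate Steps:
I = 3
x(g, l) = -7/51 (x(g, l) = 7/(-57 + 6) = 7/(-51) = 7*(-1/51) = -7/51)
(-3169 - 782)*(x(-9, 48) - 3029) = (-3169 - 782)*(-7/51 - 3029) = -3951*(-154486/51) = 203458062/17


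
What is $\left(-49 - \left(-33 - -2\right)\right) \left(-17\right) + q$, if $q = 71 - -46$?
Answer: $423$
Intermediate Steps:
$q = 117$ ($q = 71 + 46 = 117$)
$\left(-49 - \left(-33 - -2\right)\right) \left(-17\right) + q = \left(-49 - \left(-33 - -2\right)\right) \left(-17\right) + 117 = \left(-49 - \left(-33 + 2\right)\right) \left(-17\right) + 117 = \left(-49 - -31\right) \left(-17\right) + 117 = \left(-49 + 31\right) \left(-17\right) + 117 = \left(-18\right) \left(-17\right) + 117 = 306 + 117 = 423$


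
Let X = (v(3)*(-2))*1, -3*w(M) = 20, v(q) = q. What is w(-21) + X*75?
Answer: -1370/3 ≈ -456.67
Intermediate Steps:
w(M) = -20/3 (w(M) = -⅓*20 = -20/3)
X = -6 (X = (3*(-2))*1 = -6*1 = -6)
w(-21) + X*75 = -20/3 - 6*75 = -20/3 - 450 = -1370/3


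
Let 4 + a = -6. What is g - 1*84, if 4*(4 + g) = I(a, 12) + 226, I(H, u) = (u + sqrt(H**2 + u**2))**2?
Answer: 131/2 + 12*sqrt(61) ≈ 159.22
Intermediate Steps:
a = -10 (a = -4 - 6 = -10)
g = 105/2 + (12 + 2*sqrt(61))**2/4 (g = -4 + ((12 + sqrt((-10)**2 + 12**2))**2 + 226)/4 = -4 + ((12 + sqrt(100 + 144))**2 + 226)/4 = -4 + ((12 + sqrt(244))**2 + 226)/4 = -4 + ((12 + 2*sqrt(61))**2 + 226)/4 = -4 + (226 + (12 + 2*sqrt(61))**2)/4 = -4 + (113/2 + (12 + 2*sqrt(61))**2/4) = 105/2 + (12 + 2*sqrt(61))**2/4 ≈ 243.22)
g - 1*84 = (299/2 + 12*sqrt(61)) - 1*84 = (299/2 + 12*sqrt(61)) - 84 = 131/2 + 12*sqrt(61)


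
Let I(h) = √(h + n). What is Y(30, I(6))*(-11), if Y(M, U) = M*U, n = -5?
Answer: -330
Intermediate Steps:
I(h) = √(-5 + h) (I(h) = √(h - 5) = √(-5 + h))
Y(30, I(6))*(-11) = (30*√(-5 + 6))*(-11) = (30*√1)*(-11) = (30*1)*(-11) = 30*(-11) = -330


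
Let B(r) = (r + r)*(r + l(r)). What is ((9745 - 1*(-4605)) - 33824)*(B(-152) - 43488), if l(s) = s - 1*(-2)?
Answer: -940983680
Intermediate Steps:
l(s) = 2 + s (l(s) = s + 2 = 2 + s)
B(r) = 2*r*(2 + 2*r) (B(r) = (r + r)*(r + (2 + r)) = (2*r)*(2 + 2*r) = 2*r*(2 + 2*r))
((9745 - 1*(-4605)) - 33824)*(B(-152) - 43488) = ((9745 - 1*(-4605)) - 33824)*(4*(-152)*(1 - 152) - 43488) = ((9745 + 4605) - 33824)*(4*(-152)*(-151) - 43488) = (14350 - 33824)*(91808 - 43488) = -19474*48320 = -940983680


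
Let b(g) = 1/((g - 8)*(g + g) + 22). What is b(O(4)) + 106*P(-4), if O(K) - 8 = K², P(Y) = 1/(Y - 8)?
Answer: -10466/1185 ≈ -8.8321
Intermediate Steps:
P(Y) = 1/(-8 + Y)
O(K) = 8 + K²
b(g) = 1/(22 + 2*g*(-8 + g)) (b(g) = 1/((-8 + g)*(2*g) + 22) = 1/(2*g*(-8 + g) + 22) = 1/(22 + 2*g*(-8 + g)))
b(O(4)) + 106*P(-4) = 1/(2*(11 + (8 + 4²)² - 8*(8 + 4²))) + 106/(-8 - 4) = 1/(2*(11 + (8 + 16)² - 8*(8 + 16))) + 106/(-12) = 1/(2*(11 + 24² - 8*24)) + 106*(-1/12) = 1/(2*(11 + 576 - 192)) - 53/6 = (½)/395 - 53/6 = (½)*(1/395) - 53/6 = 1/790 - 53/6 = -10466/1185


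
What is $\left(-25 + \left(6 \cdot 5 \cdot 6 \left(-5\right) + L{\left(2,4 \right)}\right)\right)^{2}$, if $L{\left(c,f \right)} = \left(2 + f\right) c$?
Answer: $833569$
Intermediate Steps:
$L{\left(c,f \right)} = c \left(2 + f\right)$
$\left(-25 + \left(6 \cdot 5 \cdot 6 \left(-5\right) + L{\left(2,4 \right)}\right)\right)^{2} = \left(-25 + \left(6 \cdot 5 \cdot 6 \left(-5\right) + 2 \left(2 + 4\right)\right)\right)^{2} = \left(-25 + \left(6 \cdot 30 \left(-5\right) + 2 \cdot 6\right)\right)^{2} = \left(-25 + \left(6 \left(-150\right) + 12\right)\right)^{2} = \left(-25 + \left(-900 + 12\right)\right)^{2} = \left(-25 - 888\right)^{2} = \left(-913\right)^{2} = 833569$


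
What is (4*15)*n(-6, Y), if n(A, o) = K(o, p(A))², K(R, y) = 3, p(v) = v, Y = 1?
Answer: 540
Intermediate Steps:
n(A, o) = 9 (n(A, o) = 3² = 9)
(4*15)*n(-6, Y) = (4*15)*9 = 60*9 = 540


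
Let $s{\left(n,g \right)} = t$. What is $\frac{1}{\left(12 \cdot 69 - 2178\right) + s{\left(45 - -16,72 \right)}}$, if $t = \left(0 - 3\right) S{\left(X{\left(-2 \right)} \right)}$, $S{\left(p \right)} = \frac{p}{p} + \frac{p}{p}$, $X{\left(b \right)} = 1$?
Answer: $- \frac{1}{1356} \approx -0.00073746$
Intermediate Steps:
$S{\left(p \right)} = 2$ ($S{\left(p \right)} = 1 + 1 = 2$)
$t = -6$ ($t = \left(0 - 3\right) 2 = \left(-3\right) 2 = -6$)
$s{\left(n,g \right)} = -6$
$\frac{1}{\left(12 \cdot 69 - 2178\right) + s{\left(45 - -16,72 \right)}} = \frac{1}{\left(12 \cdot 69 - 2178\right) - 6} = \frac{1}{\left(828 - 2178\right) - 6} = \frac{1}{-1350 - 6} = \frac{1}{-1356} = - \frac{1}{1356}$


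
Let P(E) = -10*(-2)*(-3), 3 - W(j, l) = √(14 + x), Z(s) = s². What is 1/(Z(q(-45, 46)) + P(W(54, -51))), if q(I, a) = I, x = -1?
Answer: 1/1965 ≈ 0.00050891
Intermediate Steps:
W(j, l) = 3 - √13 (W(j, l) = 3 - √(14 - 1) = 3 - √13)
P(E) = -60 (P(E) = 20*(-3) = -60)
1/(Z(q(-45, 46)) + P(W(54, -51))) = 1/((-45)² - 60) = 1/(2025 - 60) = 1/1965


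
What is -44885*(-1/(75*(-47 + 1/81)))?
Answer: -242379/19030 ≈ -12.737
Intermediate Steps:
-44885*(-1/(75*(-47 + 1/81))) = -44885/((-75*(-3806/81))) = -44885/95150/27 = -44885*27/95150 = -242379/19030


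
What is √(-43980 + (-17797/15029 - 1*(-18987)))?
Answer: I*√5645457400226/15029 ≈ 158.1*I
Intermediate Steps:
√(-43980 + (-17797/15029 - 1*(-18987))) = √(-43980 + (-17797*1/15029 + 18987)) = √(-43980 + (-17797/15029 + 18987)) = √(-43980 + 285337826/15029) = √(-375637594/15029) = I*√5645457400226/15029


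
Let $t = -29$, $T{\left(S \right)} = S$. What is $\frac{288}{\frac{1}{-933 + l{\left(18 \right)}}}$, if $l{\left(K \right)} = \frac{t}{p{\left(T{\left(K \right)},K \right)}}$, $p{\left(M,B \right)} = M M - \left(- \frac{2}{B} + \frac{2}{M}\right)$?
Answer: $- \frac{2418568}{9} \approx -2.6873 \cdot 10^{5}$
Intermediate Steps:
$p{\left(M,B \right)} = M^{2} - \frac{2}{M} + \frac{2}{B}$ ($p{\left(M,B \right)} = M^{2} - \left(- \frac{2}{B} + \frac{2}{M}\right) = M^{2} - \frac{2}{M} + \frac{2}{B}$)
$l{\left(K \right)} = - \frac{29}{K^{2}}$ ($l{\left(K \right)} = - \frac{29}{K^{2} - \frac{2}{K} + \frac{2}{K}} = - \frac{29}{K^{2}}$)
$\frac{288}{\frac{1}{-933 + l{\left(18 \right)}}} = \frac{288}{\frac{1}{-933 - \frac{29}{324}}} = \frac{288}{\frac{1}{- \frac{302321}{324}}} = \frac{288}{- \frac{324}{302321}} = 288 \left(- \frac{302321}{324}\right) = - \frac{2418568}{9}$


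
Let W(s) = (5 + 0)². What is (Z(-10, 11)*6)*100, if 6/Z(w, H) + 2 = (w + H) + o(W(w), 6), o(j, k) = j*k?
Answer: 3600/149 ≈ 24.161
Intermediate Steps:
W(s) = 25 (W(s) = 5² = 25)
Z(w, H) = 6/(148 + H + w) (Z(w, H) = 6/(-2 + ((w + H) + 25*6)) = 6/(-2 + ((H + w) + 150)) = 6/(-2 + (150 + H + w)) = 6/(148 + H + w))
(Z(-10, 11)*6)*100 = ((6/(148 + 11 - 10))*6)*100 = ((6/149)*6)*100 = (36/149)*100 = 3600/149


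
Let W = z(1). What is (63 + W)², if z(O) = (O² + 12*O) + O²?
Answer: 5929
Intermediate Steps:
z(O) = 2*O² + 12*O
W = 14 (W = 2*1*(6 + 1) = 2*1*7 = 14)
(63 + W)² = (63 + 14)² = 77² = 5929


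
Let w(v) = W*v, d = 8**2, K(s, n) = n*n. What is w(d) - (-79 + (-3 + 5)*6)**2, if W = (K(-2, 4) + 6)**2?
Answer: 26487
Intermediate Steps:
K(s, n) = n**2
d = 64
W = 484 (W = (4**2 + 6)**2 = (16 + 6)**2 = 22**2 = 484)
w(v) = 484*v
w(d) - (-79 + (-3 + 5)*6)**2 = 484*64 - (-79 + (-3 + 5)*6)**2 = 30976 - (-79 + 2*6)**2 = 30976 - (-79 + 12)**2 = 30976 - 1*(-67)**2 = 30976 - 1*4489 = 30976 - 4489 = 26487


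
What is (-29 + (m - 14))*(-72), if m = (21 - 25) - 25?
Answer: 5184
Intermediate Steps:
m = -29 (m = -4 - 25 = -29)
(-29 + (m - 14))*(-72) = (-29 + (-29 - 14))*(-72) = (-29 - 43)*(-72) = -72*(-72) = 5184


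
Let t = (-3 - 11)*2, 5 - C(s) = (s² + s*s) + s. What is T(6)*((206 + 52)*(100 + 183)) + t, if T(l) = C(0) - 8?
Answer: -219070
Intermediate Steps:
C(s) = 5 - s - 2*s² (C(s) = 5 - ((s² + s*s) + s) = 5 - ((s² + s²) + s) = 5 - (2*s² + s) = 5 - (s + 2*s²) = 5 + (-s - 2*s²) = 5 - s - 2*s²)
T(l) = -3 (T(l) = (5 - 1*0 - 2*0²) - 8 = (5 + 0 - 2*0) - 8 = (5 + 0 + 0) - 8 = 5 - 8 = -3)
t = -28 (t = -14*2 = -28)
T(6)*((206 + 52)*(100 + 183)) + t = -3*(206 + 52)*(100 + 183) - 28 = -774*283 - 28 = -3*73014 - 28 = -219042 - 28 = -219070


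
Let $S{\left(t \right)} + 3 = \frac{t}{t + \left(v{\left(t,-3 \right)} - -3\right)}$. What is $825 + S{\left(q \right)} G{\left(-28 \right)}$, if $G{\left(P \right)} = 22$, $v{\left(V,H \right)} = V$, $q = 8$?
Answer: $\frac{14597}{19} \approx 768.26$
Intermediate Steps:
$S{\left(t \right)} = -3 + \frac{t}{3 + 2 t}$ ($S{\left(t \right)} = -3 + \frac{t}{t + \left(t - -3\right)} = -3 + \frac{t}{t + \left(t + 3\right)} = -3 + \frac{t}{t + \left(3 + t\right)} = -3 + \frac{t}{3 + 2 t}$)
$825 + S{\left(q \right)} G{\left(-28 \right)} = 825 + \frac{-9 - 40}{3 + 2 \cdot 8} \cdot 22 = 825 + \frac{-9 - 40}{3 + 16} \cdot 22 = 825 + \frac{1}{19} \left(-49\right) 22 = 825 - \frac{1078}{19} = \frac{14597}{19}$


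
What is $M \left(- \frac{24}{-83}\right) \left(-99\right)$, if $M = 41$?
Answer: $- \frac{97416}{83} \approx -1173.7$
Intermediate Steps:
$M \left(- \frac{24}{-83}\right) \left(-99\right) = 41 \left(- \frac{24}{-83}\right) \left(-99\right) = 41 \left(\left(-24\right) \left(- \frac{1}{83}\right)\right) \left(-99\right) = 41 \cdot \frac{24}{83} \left(-99\right) = \frac{984}{83} \left(-99\right) = - \frac{97416}{83}$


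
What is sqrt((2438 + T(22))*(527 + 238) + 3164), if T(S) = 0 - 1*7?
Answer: sqrt(1862879) ≈ 1364.9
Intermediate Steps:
T(S) = -7 (T(S) = 0 - 7 = -7)
sqrt((2438 + T(22))*(527 + 238) + 3164) = sqrt((2438 - 7)*(527 + 238) + 3164) = sqrt(2431*765 + 3164) = sqrt(1859715 + 3164) = sqrt(1862879)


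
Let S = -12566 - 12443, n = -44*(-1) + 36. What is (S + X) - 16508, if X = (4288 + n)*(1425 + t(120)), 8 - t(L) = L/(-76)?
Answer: 118269753/19 ≈ 6.2247e+6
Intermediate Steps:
t(L) = 8 + L/76 (t(L) = 8 - L/(-76) = 8 - L*(-1)/76 = 8 - (-1)*L/76 = 8 + L/76)
n = 80 (n = 44 + 36 = 80)
S = -25009
X = 119058576/19 (X = (4288 + 80)*(1425 + (8 + (1/76)*120)) = 4368*(1425 + (8 + 30/19)) = 4368*(1425 + 182/19) = 4368*(27257/19) = 119058576/19 ≈ 6.2662e+6)
(S + X) - 16508 = (-25009 + 119058576/19) - 16508 = 118583405/19 - 16508 = 118269753/19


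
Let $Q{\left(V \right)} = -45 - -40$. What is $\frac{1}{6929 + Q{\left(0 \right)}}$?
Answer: $\frac{1}{6924} \approx 0.00014443$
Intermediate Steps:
$Q{\left(V \right)} = -5$ ($Q{\left(V \right)} = -45 + 40 = -5$)
$\frac{1}{6929 + Q{\left(0 \right)}} = \frac{1}{6929 - 5} = \frac{1}{6924}$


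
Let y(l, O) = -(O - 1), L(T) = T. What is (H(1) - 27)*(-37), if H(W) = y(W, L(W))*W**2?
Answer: 999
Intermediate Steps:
y(l, O) = 1 - O (y(l, O) = -(-1 + O) = 1 - O)
H(W) = W**2*(1 - W) (H(W) = (1 - W)*W**2 = W**2*(1 - W))
(H(1) - 27)*(-37) = (1**2*(1 - 1*1) - 27)*(-37) = (1*(1 - 1) - 27)*(-37) = (1*0 - 27)*(-37) = (0 - 27)*(-37) = -27*(-37) = 999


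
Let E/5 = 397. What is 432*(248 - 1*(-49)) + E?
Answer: 130289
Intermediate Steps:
E = 1985 (E = 5*397 = 1985)
432*(248 - 1*(-49)) + E = 432*(248 - 1*(-49)) + 1985 = 432*(248 + 49) + 1985 = 432*297 + 1985 = 128304 + 1985 = 130289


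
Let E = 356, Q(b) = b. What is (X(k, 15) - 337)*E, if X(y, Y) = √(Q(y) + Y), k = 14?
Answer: -119972 + 356*√29 ≈ -1.1805e+5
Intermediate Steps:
X(y, Y) = √(Y + y) (X(y, Y) = √(y + Y) = √(Y + y))
(X(k, 15) - 337)*E = (√(15 + 14) - 337)*356 = (√29 - 337)*356 = (-337 + √29)*356 = -119972 + 356*√29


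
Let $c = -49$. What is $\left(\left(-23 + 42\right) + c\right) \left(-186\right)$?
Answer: $5580$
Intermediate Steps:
$\left(\left(-23 + 42\right) + c\right) \left(-186\right) = \left(\left(-23 + 42\right) - 49\right) \left(-186\right) = \left(19 - 49\right) \left(-186\right) = \left(-30\right) \left(-186\right) = 5580$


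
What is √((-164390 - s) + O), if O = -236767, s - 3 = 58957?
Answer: I*√460117 ≈ 678.32*I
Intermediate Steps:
s = 58960 (s = 3 + 58957 = 58960)
√((-164390 - s) + O) = √((-164390 - 1*58960) - 236767) = √((-164390 - 58960) - 236767) = √(-223350 - 236767) = √(-460117) = I*√460117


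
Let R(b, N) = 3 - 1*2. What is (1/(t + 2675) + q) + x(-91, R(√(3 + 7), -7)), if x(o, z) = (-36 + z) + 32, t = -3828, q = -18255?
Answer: -21051475/1153 ≈ -18258.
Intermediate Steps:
R(b, N) = 1 (R(b, N) = 3 - 2 = 1)
x(o, z) = -4 + z
(1/(t + 2675) + q) + x(-91, R(√(3 + 7), -7)) = (1/(-3828 + 2675) - 18255) + (-4 + 1) = (1/(-1153) - 18255) - 3 = (-1/1153 - 18255) - 3 = -21048016/1153 - 3 = -21051475/1153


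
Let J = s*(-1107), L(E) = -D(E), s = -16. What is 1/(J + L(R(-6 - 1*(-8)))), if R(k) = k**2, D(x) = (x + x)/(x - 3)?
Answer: 1/17704 ≈ 5.6484e-5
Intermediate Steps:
D(x) = 2*x/(-3 + x) (D(x) = (2*x)/(-3 + x) = 2*x/(-3 + x))
L(E) = -2*E/(-3 + E)
J = 17712 (J = -16*(-1107) = 17712)
1/(J + L(R(-6 - 1*(-8)))) = 1/(17712 - 2*(-6 - 1*(-8))**2/(-3 + (-6 - 1*(-8))**2)) = 1/(17712 - 2*(-6 + 8)**2/(-3 + (-6 + 8)**2)) = 1/(17712 - 2*2**2/(-3 + 2**2)) = 1/(17712 - 2*4/(-3 + 4)) = 1/(17712 - 2*4/1) = 1/(17712 - 2*4*1) = 1/(17712 - 8) = 1/17704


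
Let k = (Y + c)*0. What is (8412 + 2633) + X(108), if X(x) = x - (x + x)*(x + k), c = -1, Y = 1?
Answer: -12175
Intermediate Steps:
k = 0 (k = (1 - 1)*0 = 0*0 = 0)
X(x) = x - 2*x² (X(x) = x - (x + x)*(x + 0) = x - 2*x*x = x - 2*x²)
(8412 + 2633) + X(108) = (8412 + 2633) + 108*(1 - 2*108) = 11045 + 108*(1 - 216) = 11045 + 108*(-215) = 11045 - 23220 = -12175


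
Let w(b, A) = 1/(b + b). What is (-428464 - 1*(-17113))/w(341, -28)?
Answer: -280541382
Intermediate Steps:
w(b, A) = 1/(2*b)
(-428464 - 1*(-17113))/w(341, -28) = (-428464 - 1*(-17113))/(((½)/341)) = (-428464 + 17113)/(((½)*(1/341))) = -411351/1/682 = -411351*682 = -280541382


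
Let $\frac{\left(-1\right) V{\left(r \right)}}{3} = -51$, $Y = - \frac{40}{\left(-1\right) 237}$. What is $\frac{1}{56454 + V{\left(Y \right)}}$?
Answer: $\frac{1}{56607} \approx 1.7666 \cdot 10^{-5}$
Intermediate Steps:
$Y = \frac{40}{237}$ ($Y = - \frac{40}{-237} = \left(-40\right) \left(- \frac{1}{237}\right) = \frac{40}{237} \approx 0.16878$)
$V{\left(r \right)} = 153$ ($V{\left(r \right)} = \left(-3\right) \left(-51\right) = 153$)
$\frac{1}{56454 + V{\left(Y \right)}} = \frac{1}{56454 + 153} = \frac{1}{56607}$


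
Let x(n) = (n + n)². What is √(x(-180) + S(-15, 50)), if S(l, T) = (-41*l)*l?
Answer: 15*√535 ≈ 346.95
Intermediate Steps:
x(n) = 4*n² (x(n) = (2*n)² = 4*n²)
S(l, T) = -41*l²
√(x(-180) + S(-15, 50)) = √(4*(-180)² - 41*(-15)²) = √(4*32400 - 41*225) = √(129600 - 9225) = √120375 = 15*√535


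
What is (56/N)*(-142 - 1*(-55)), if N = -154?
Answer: 348/11 ≈ 31.636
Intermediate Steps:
(56/N)*(-142 - 1*(-55)) = (56/(-154))*(-142 - 1*(-55)) = (56*(-1/154))*(-142 + 55) = -4/11*(-87) = 348/11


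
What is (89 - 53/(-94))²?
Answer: 70879561/8836 ≈ 8021.7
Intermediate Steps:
(89 - 53/(-94))² = (89 - 53*(-1/94))² = (89 + 53/94)² = (8419/94)² = 70879561/8836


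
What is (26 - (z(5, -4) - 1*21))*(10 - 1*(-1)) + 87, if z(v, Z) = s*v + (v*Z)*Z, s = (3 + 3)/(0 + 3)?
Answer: -386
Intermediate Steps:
s = 2 (s = 6/3 = 6*(⅓) = 2)
z(v, Z) = 2*v + v*Z² (z(v, Z) = 2*v + (v*Z)*Z = 2*v + (Z*v)*Z = 2*v + v*Z²)
(26 - (z(5, -4) - 1*21))*(10 - 1*(-1)) + 87 = (26 - (5*(2 + (-4)²) - 1*21))*(10 - 1*(-1)) + 87 = (26 - (5*(2 + 16) - 21))*(10 + 1) + 87 = (26 - (5*18 - 21))*11 + 87 = (26 - (90 - 21))*11 + 87 = (26 - 1*69)*11 + 87 = (26 - 69)*11 + 87 = -43*11 + 87 = -473 + 87 = -386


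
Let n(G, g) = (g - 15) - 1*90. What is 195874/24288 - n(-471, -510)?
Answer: 7566497/12144 ≈ 623.06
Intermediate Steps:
n(G, g) = -105 + g (n(G, g) = (-15 + g) - 90 = -105 + g)
195874/24288 - n(-471, -510) = 195874/24288 - (-105 - 510) = 195874*(1/24288) - 1*(-615) = 97937/12144 + 615 = 7566497/12144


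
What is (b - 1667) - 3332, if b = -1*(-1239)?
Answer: -3760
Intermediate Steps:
b = 1239
(b - 1667) - 3332 = (1239 - 1667) - 3332 = -428 - 3332 = -3760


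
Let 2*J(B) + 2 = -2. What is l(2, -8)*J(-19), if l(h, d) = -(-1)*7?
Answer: -14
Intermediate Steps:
J(B) = -2 (J(B) = -1 + (½)*(-2) = -1 - 1 = -2)
l(h, d) = 7 (l(h, d) = -1*(-7) = 7)
l(2, -8)*J(-19) = 7*(-2) = -14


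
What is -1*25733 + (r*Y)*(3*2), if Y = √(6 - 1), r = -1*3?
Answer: -25733 - 18*√5 ≈ -25773.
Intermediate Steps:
r = -3
Y = √5 ≈ 2.2361
-1*25733 + (r*Y)*(3*2) = -1*25733 + (-3*√5)*(3*2) = -25733 - 3*√5*6 = -25733 - 18*√5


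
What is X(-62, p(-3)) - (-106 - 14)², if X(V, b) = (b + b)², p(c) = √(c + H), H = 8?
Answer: -14380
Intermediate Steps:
p(c) = √(8 + c) (p(c) = √(c + 8) = √(8 + c))
X(V, b) = 4*b² (X(V, b) = (2*b)² = 4*b²)
X(-62, p(-3)) - (-106 - 14)² = 4*(√(8 - 3))² - (-106 - 14)² = 4*(√5)² - 1*(-120)² = 4*5 - 1*14400 = 20 - 14400 = -14380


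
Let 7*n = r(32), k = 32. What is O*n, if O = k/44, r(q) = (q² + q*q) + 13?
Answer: 16488/77 ≈ 214.13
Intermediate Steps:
r(q) = 13 + 2*q² (r(q) = (q² + q²) + 13 = 2*q² + 13 = 13 + 2*q²)
O = 8/11 (O = 32/44 = 32*(1/44) = 8/11 ≈ 0.72727)
n = 2061/7 (n = (13 + 2*32²)/7 = (13 + 2*1024)/7 = (13 + 2048)/7 = (⅐)*2061 = 2061/7 ≈ 294.43)
O*n = (8/11)*(2061/7) = 16488/77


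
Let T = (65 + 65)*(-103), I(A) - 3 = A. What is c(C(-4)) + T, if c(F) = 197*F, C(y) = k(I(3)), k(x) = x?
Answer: -12208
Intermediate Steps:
I(A) = 3 + A
C(y) = 6 (C(y) = 3 + 3 = 6)
T = -13390 (T = 130*(-103) = -13390)
c(C(-4)) + T = 197*6 - 13390 = 1182 - 13390 = -12208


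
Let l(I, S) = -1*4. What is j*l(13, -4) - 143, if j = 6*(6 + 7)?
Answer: -455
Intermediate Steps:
j = 78 (j = 6*13 = 78)
l(I, S) = -4
j*l(13, -4) - 143 = 78*(-4) - 143 = -312 - 143 = -455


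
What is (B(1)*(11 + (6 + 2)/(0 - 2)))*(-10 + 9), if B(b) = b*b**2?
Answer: -7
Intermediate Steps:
B(b) = b**3
(B(1)*(11 + (6 + 2)/(0 - 2)))*(-10 + 9) = (1**3*(11 + (6 + 2)/(0 - 2)))*(-10 + 9) = (1*(11 + 8/(-2)))*(-1) = (1*(11 + 8*(-1/2)))*(-1) = (1*(11 - 4))*(-1) = (1*7)*(-1) = 7*(-1) = -7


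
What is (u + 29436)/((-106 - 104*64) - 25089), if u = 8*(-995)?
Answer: -21476/31851 ≈ -0.67426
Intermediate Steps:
u = -7960
(u + 29436)/((-106 - 104*64) - 25089) = (-7960 + 29436)/((-106 - 104*64) - 25089) = 21476/((-106 - 6656) - 25089) = 21476/(-6762 - 25089) = 21476/(-31851) = 21476*(-1/31851) = -21476/31851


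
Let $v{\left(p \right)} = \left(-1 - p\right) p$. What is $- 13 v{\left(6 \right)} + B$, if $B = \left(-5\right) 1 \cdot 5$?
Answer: $521$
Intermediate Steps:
$B = -25$ ($B = \left(-5\right) 5 = -25$)
$v{\left(p \right)} = p \left(-1 - p\right)$
$- 13 v{\left(6 \right)} + B = - 13 \left(\left(-1\right) 6 \left(1 + 6\right)\right) - 25 = - 13 \left(\left(-1\right) 6 \cdot 7\right) - 25 = \left(-13\right) \left(-42\right) - 25 = 546 - 25 = 521$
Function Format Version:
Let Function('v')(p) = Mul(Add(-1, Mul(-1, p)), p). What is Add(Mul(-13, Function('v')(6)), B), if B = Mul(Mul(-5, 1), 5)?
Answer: 521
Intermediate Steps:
B = -25 (B = Mul(-5, 5) = -25)
Function('v')(p) = Mul(p, Add(-1, Mul(-1, p)))
Add(Mul(-13, Function('v')(6)), B) = Add(Mul(-13, Mul(-1, 6, Add(1, 6))), -25) = Add(Mul(-13, Mul(-1, 6, 7)), -25) = Add(Mul(-13, -42), -25) = Add(546, -25) = 521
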